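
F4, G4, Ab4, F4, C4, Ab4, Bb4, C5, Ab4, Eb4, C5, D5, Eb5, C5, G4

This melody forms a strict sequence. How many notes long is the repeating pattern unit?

5

There are 15 notes; a 5-note unit gives 3 cells:
F4 G4 Ab4 F4 C4 | Ab4 Bb4 C5 Ab4 Eb4 | C5 D5 Eb5 C5 G4
Every group is a transposition up a 3rd of the one before; no shorter unit works.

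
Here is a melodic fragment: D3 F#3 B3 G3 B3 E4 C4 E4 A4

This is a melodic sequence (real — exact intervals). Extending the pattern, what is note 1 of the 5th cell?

Bb4

With 3-note cells, note 1 of each statement runs D3, G3, C4.
Extending up a 4th: F4 → Bb4.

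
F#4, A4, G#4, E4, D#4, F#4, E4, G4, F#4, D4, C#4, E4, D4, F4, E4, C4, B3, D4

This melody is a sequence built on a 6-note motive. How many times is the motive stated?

3

18 notes in groups of 6 gives 18/6 = 3 statements.
Starts: F#4, E4, D4 — each down a 2nd.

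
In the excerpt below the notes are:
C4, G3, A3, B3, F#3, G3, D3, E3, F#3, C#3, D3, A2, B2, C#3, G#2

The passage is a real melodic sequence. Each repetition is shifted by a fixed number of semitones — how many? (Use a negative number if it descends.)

The 5-note cells begin on C4, G3, D3 — each down a 4th from the last.
C4→G3 is 55 − 60 = -5 semitones.

-5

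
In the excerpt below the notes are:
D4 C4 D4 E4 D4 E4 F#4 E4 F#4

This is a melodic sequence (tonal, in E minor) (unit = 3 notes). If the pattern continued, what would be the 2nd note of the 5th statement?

Grouping in 3s, the 2nd note of each cell is C4, D4, E4.
Extending up a 2nd: F#4 → G4.

G4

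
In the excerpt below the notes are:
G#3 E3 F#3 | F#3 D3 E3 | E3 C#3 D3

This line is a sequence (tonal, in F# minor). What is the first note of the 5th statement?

C#3

With a 3-note motive the entries are G#3, F#3, E3, each down a 2nd from the previous.
Extending the heads down a 2nd: D3 → C#3.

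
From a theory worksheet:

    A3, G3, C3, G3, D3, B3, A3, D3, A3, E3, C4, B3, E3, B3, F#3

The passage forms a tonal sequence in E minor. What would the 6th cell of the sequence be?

Unit = 5 notes; the statements start on A3, B3, C4, moving up a 2nd each time.
Carrying on: D4 → E4 → F#4.
Statement 6 starts on F#4 and keeps the same diatonic contour: F#4 E4 A3 E4 B3.

F#4 E4 A3 E4 B3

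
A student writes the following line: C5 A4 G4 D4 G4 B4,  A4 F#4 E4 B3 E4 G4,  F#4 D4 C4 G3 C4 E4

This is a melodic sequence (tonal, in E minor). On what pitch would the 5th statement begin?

Taking 6-note groups, the heads are C5, A4, F#4: the pattern moves down a 3rd.
Extending the heads down a 3rd: D4 → B3.

B3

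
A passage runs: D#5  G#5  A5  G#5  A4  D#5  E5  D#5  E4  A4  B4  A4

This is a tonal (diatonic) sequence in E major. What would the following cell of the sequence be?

Taking 4-note groups, the heads are D#5, A4, E4: the pattern moves down a 4th.
From B3 the diatonic shape gives B3 E4 F#4 E4.

B3 E4 F#4 E4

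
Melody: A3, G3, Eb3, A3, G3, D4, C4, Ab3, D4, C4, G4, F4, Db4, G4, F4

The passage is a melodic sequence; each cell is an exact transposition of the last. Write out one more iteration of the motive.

C5 Bb4 Gb4 C5 Bb4

Unit = 5 notes; the statements start on A3, D4, G4, moving up a 4th each time.
From C5 the exact shape gives C5 Bb4 Gb4 C5 Bb4.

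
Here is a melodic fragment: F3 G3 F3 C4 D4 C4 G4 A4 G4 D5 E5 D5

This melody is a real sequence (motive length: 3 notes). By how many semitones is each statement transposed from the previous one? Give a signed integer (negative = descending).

With a 3-note motive the entries are F3, C4, G4, D5, each up a 5th from the previous.
F3 to C4 spans +7 semitones.

7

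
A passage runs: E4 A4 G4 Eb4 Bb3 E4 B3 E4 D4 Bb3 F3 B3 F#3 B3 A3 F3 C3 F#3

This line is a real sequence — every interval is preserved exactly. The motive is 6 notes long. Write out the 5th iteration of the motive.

With a 6-note motive the entries are E4, B3, F#3, each down a 4th from the previous.
Extending down a 4th: C#3 → G#2.
From G#2 the exact shape gives G#2 C#3 B2 G2 D2 G#2.

G#2 C#3 B2 G2 D2 G#2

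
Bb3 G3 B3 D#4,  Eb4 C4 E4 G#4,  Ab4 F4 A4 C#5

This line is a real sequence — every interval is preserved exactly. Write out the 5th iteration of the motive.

Unit = 4 notes; the statements start on Bb3, Eb4, Ab4, moving up a 4th each time.
Continuing the starts: Db5 → Gb5.
So cell 5 is Gb5 Eb5 G5 B5.

Gb5 Eb5 G5 B5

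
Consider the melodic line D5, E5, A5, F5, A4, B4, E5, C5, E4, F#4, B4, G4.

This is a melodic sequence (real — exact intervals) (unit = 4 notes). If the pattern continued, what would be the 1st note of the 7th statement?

Grouping in 4s, the 1st note of each cell is D5, A4, E4.
Carrying that down a 4th forward: B3 → F#3 → C#3 → G#2.

G#2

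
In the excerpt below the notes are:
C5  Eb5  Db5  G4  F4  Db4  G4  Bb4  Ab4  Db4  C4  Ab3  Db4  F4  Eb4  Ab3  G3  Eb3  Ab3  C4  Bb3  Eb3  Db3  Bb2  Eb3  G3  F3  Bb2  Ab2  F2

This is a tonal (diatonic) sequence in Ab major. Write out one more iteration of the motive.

Bb2 Db3 C3 F2 Eb2 C2

Taking 6-note groups, the heads are C5, G4, Db4, Ab3, Eb3: the pattern moves down a 4th.
Statement 6 starts on Bb2 and keeps the same diatonic contour: Bb2 Db3 C3 F2 Eb2 C2.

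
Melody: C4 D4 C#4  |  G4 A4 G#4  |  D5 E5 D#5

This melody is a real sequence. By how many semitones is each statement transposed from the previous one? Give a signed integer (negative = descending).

7

Unit = 3 notes; the statements start on C4, G4, D5, moving up a 5th each time.
C4 to G4 spans +7 semitones.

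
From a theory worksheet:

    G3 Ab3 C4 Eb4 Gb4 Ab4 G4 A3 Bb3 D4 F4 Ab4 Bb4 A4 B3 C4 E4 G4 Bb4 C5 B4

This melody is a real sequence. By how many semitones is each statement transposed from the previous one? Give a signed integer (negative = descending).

2

The 7-note cells begin on G3, A3, B3 — each up a 2nd from the last.
G3 to A3 spans +2 semitones.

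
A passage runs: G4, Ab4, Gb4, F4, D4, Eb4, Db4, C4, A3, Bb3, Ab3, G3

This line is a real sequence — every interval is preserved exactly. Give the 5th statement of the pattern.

Unit = 4 notes; the statements start on G4, D4, A3, moving down a 4th each time.
Extending down a 4th: E3 → B2.
Statement 5 starts on B2 and keeps the same exact contour: B2 C3 Bb2 A2.

B2 C3 Bb2 A2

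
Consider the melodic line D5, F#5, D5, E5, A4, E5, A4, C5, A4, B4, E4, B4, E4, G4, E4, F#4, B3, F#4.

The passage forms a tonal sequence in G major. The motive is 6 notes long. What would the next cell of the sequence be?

The 6-note cells begin on D5, A4, E4 — each down a 4th from the last.
From B3 the diatonic shape gives B3 D4 B3 C4 F#3 C4.

B3 D4 B3 C4 F#3 C4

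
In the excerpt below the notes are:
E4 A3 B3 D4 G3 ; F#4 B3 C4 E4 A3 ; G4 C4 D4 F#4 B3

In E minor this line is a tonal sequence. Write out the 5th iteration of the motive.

B4 E4 F#4 A4 D4

The 5-note cells begin on E4, F#4, G4 — each up a 2nd from the last.
Carrying on: A4 → B4.
Statement 5 starts on B4 and keeps the same diatonic contour: B4 E4 F#4 A4 D4.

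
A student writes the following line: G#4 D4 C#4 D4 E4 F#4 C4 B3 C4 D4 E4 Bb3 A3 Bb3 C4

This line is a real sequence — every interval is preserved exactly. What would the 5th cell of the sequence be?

C4 Gb3 F3 Gb3 Ab3

With a 5-note motive the entries are G#4, F#4, E4, each down a 2nd from the previous.
Carrying on: D4 → C4.
Statement 5 starts on C4 and keeps the same exact contour: C4 Gb3 F3 Gb3 Ab3.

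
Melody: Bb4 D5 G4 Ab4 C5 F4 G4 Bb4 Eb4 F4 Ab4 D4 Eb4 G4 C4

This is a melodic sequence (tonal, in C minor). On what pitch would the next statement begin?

The 3-note cells begin on Bb4, Ab4, G4, F4, Eb4 — each down a 2nd from the last.
One more step down a 2nd gives D4.

D4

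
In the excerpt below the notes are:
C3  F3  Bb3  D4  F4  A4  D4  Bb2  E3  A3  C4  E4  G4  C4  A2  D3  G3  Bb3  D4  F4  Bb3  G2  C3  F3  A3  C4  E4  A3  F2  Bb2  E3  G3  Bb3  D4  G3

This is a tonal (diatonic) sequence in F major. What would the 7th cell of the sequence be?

D2 G2 C3 E3 G3 Bb3 E3

Taking 7-note groups, the heads are C3, Bb2, A2, G2, F2: the pattern moves down a 2nd.
Continuing the starts: E2 → D2.
So cell 7 is D2 G2 C3 E3 G3 Bb3 E3.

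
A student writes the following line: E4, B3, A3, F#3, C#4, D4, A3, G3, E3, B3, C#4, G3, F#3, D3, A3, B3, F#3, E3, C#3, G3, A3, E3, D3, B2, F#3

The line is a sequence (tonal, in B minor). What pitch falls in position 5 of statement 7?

D3

The unit is 5 notes. Position-5 pitches of the 5 shown cells: C#4, B3, A3, G3, F#3.
Carrying that down a 2nd forward: E3 → D3.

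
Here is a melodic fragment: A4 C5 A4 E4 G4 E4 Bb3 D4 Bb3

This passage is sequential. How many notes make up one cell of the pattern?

3

9 notes total. Splitting into 3 groups of 3:
A4 C5 A4 | E4 G4 E4 | Bb3 D4 Bb3
That's a consistent down a 4th shift per cell, and no other grouping gives one.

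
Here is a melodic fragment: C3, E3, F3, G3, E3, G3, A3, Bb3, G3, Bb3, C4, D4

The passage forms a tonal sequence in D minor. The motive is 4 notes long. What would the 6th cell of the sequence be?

F4 A4 Bb4 C5

With a 4-note motive the entries are C3, E3, G3, each up a 3rd from the previous.
Carrying on: Bb3 → D4 → F4.
From F4 the diatonic shape gives F4 A4 Bb4 C5.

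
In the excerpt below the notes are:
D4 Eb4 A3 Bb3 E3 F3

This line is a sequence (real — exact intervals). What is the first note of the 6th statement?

The 2-note cells begin on D4, A3, E3 — each down a 4th from the last.
Continuing: B2 → F#2 → C#2. Statement 6 starts on C#2.

C#2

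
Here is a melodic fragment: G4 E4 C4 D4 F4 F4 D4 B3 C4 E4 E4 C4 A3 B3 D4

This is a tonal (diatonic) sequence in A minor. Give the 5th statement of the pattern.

C4 A3 F3 G3 B3

Taking 5-note groups, the heads are G4, F4, E4: the pattern moves down a 2nd.
Carrying on: D4 → C4.
Statement 5 starts on C4 and keeps the same diatonic contour: C4 A3 F3 G3 B3.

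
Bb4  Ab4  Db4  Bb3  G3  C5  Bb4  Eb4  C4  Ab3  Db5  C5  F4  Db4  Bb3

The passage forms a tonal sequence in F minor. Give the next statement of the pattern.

Eb5 Db5 G4 Eb4 C4

The 5-note cells begin on Bb4, C5, Db5 — each up a 2nd from the last.
So cell 4 is Eb5 Db5 G4 Eb4 C4.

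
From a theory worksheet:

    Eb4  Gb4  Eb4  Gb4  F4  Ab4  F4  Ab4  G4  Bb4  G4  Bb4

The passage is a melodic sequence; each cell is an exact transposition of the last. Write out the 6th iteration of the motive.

Taking 4-note groups, the heads are Eb4, F4, G4: the pattern moves up a 2nd.
Extending up a 2nd: A4 → B4 → C#5.
So cell 6 is C#5 E5 C#5 E5.

C#5 E5 C#5 E5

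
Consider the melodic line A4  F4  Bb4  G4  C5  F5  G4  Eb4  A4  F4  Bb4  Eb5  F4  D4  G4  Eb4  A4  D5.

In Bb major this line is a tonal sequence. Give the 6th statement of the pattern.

With a 6-note motive the entries are A4, G4, F4, each down a 2nd from the previous.
Carrying on: Eb4 → D4 → C4.
So cell 6 is C4 A3 D4 Bb3 Eb4 A4.

C4 A3 D4 Bb3 Eb4 A4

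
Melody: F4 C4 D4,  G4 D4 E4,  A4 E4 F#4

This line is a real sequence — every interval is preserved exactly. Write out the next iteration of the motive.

Unit = 3 notes; the statements start on F4, G4, A4, moving up a 2nd each time.
Statement 4 starts on B4 and keeps the same exact contour: B4 F#4 G#4.

B4 F#4 G#4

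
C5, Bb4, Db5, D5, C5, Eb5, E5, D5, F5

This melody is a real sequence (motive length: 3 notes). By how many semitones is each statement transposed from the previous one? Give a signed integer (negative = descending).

2

Unit = 3 notes; the statements start on C5, D5, E5, moving up a 2nd each time.
C5 to D5 spans +2 semitones.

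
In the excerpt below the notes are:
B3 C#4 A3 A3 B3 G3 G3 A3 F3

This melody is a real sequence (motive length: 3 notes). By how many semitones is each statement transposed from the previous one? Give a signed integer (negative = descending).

The 3-note cells begin on B3, A3, G3 — each down a 2nd from the last.
Counting half-steps from B3 to A3: -2.

-2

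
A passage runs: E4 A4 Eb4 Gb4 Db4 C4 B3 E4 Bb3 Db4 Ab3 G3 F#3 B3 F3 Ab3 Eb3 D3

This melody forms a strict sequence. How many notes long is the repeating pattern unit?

18 notes total. Splitting into 3 groups of 6:
E4 A4 Eb4 Gb4 Db4 C4 | B3 E4 Bb3 Db4 Ab3 G3 | F#3 B3 F3 Ab3 Eb3 D3
Each cell is the previous one down a 4th — so the unit is 6 notes.

6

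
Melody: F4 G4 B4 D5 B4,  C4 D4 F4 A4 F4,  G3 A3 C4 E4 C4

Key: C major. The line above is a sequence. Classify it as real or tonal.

tonal

Every note is diatonic to C major.
Cell 1 has +4 semitones from note 2 to 3, but cell 2 has +3 — the interval quality changes while the contour stays the same, which is the hallmark of a tonal sequence.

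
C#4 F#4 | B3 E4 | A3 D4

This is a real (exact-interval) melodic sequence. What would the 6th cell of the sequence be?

Eb3 Ab3

Unit = 2 notes; the statements start on C#4, B3, A3, moving down a 2nd each time.
Carrying on: G3 → F3 → Eb3.
So cell 6 is Eb3 Ab3.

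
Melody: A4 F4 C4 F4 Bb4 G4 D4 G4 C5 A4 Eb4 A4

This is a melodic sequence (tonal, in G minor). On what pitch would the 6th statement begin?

With a 4-note motive the entries are A4, Bb4, C5, each up a 2nd from the previous.
Continuing: D5 → Eb5 → F5. Statement 6 starts on F5.

F5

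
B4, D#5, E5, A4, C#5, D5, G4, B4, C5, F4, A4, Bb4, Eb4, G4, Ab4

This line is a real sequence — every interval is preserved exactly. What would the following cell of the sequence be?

Db4 F4 Gb4

The 3-note cells begin on B4, A4, G4, F4, Eb4 — each down a 2nd from the last.
So cell 6 is Db4 F4 Gb4.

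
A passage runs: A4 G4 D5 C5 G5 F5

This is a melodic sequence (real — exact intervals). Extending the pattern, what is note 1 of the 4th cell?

Grouping in 2s, the 1st note of each cell is A4, D5, G5.
From G5, up a 4th gives C6.

C6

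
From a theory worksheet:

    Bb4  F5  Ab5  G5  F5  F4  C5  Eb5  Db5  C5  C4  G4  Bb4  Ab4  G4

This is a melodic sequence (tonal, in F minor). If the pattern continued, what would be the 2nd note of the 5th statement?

Ab3

Grouping in 5s, the 2nd note of each cell is F5, C5, G4.
Carrying that down a 4th forward: Db4 → Ab3.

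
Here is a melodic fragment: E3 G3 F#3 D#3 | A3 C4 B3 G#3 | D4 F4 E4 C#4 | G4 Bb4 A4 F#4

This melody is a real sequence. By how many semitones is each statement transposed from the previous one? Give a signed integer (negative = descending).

Unit = 4 notes; the statements start on E3, A3, D4, G4, moving up a 4th each time.
Counting half-steps from E3 to A3: 5.

5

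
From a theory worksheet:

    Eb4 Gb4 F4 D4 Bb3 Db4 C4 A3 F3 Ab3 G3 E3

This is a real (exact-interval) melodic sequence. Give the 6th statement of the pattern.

With a 4-note motive the entries are Eb4, Bb3, F3, each down a 4th from the previous.
Continuing the starts: C3 → G2 → D2.
So cell 6 is D2 F2 E2 C#2.

D2 F2 E2 C#2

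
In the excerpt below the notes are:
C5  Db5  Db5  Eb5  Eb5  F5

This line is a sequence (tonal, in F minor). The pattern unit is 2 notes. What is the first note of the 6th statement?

The 2-note cells begin on C5, Db5, Eb5 — each up a 2nd from the last.
Continuing: F5 → G5 → Ab5. Statement 6 starts on Ab5.

Ab5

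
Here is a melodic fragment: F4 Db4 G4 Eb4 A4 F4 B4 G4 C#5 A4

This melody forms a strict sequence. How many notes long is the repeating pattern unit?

10 notes total. Splitting into 5 groups of 2:
F4 Db4 | G4 Eb4 | A4 F4 | B4 G4 | C#5 A4
That's a consistent up a 2nd shift per cell, and no other grouping gives one.

2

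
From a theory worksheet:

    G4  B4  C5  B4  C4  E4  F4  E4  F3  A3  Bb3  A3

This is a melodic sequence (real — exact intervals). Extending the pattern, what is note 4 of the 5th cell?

The unit is 4 notes. Position-4 pitches of the 3 shown cells: B4, E4, A3.
Extending down a 5th: D3 → G2.

G2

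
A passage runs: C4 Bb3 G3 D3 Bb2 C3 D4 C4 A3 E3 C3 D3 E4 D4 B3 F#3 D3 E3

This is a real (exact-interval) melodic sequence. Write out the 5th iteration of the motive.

The 6-note cells begin on C4, D4, E4 — each up a 2nd from the last.
Extending up a 2nd: F#4 → G#4.
So cell 5 is G#4 F#4 D#4 A#3 F#3 G#3.

G#4 F#4 D#4 A#3 F#3 G#3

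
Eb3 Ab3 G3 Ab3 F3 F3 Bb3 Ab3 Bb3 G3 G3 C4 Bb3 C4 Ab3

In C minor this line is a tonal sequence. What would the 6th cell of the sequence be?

The 5-note cells begin on Eb3, F3, G3 — each up a 2nd from the last.
Extending up a 2nd: Ab3 → Bb3 → C4.
From C4 the diatonic shape gives C4 F4 Eb4 F4 D4.

C4 F4 Eb4 F4 D4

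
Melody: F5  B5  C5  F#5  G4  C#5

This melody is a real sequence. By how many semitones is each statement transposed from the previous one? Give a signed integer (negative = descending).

With a 2-note motive the entries are F5, C5, G4, each down a 4th from the previous.
F5 to C5 spans -5 semitones.

-5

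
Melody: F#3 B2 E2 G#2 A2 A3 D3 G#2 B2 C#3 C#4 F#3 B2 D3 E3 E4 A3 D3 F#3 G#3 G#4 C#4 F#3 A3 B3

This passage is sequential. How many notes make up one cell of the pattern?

5

Try groups of 5 (5 cells in 25 notes):
F#3 B2 E2 G#2 A2 | A3 D3 G#2 B2 C#3 | C#4 F#3 B2 D3 E3 | E4 A3 D3 F#3 G#3 | G#4 C#4 F#3 A3 B3
Every group is a transposition up a 3rd of the one before; no shorter unit works.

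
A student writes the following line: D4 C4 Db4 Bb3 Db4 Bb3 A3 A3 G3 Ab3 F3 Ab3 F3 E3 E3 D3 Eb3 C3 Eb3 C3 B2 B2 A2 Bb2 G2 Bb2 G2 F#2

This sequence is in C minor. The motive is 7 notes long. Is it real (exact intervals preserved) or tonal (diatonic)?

real

Each cell has the same semitone pattern (-2, 1, -3, 3, -3, -1) — intervals are preserved exactly.
And Db4 lies outside C minor, so the sequence is real rather than tonal.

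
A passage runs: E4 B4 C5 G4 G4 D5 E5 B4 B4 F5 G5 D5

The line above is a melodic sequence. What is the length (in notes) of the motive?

4

Try groups of 4 (3 cells in 12 notes):
E4 B4 C5 G4 | G4 D5 E5 B4 | B4 F5 G5 D5
Every group is a transposition up a 3rd of the one before; no shorter unit works.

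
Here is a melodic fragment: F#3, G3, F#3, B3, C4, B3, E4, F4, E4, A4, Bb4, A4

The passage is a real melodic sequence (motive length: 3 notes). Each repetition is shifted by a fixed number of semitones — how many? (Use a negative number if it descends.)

5

With a 3-note motive the entries are F#3, B3, E4, A4, each up a 4th from the previous.
F#3→B3 is 59 − 54 = 5 semitones.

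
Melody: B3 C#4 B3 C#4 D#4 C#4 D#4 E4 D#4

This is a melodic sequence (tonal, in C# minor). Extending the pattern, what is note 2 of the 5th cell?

Grouping in 3s, the 2nd note of each cell is C#4, D#4, E4.
Extending up a 2nd: F#4 → G#4.

G#4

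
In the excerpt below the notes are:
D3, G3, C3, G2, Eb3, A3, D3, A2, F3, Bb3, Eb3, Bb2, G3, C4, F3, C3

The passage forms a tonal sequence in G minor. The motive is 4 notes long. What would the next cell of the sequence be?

With a 4-note motive the entries are D3, Eb3, F3, G3, each up a 2nd from the previous.
From A3 the diatonic shape gives A3 D4 G3 D3.

A3 D4 G3 D3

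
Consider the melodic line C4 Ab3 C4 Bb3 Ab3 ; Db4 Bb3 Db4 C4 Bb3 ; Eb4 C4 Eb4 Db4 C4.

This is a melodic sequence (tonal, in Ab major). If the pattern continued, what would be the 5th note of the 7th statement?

The unit is 5 notes. Position-5 pitches of the 3 shown cells: Ab3, Bb3, C4.
Extending up a 2nd: Db4 → Eb4 → F4 → G4.

G4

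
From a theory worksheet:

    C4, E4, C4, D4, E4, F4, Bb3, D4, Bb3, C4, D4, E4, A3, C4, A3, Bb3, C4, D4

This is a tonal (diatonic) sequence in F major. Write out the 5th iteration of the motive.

F3 A3 F3 G3 A3 Bb3

The 6-note cells begin on C4, Bb3, A3 — each down a 2nd from the last.
Carrying on: G3 → F3.
Statement 5 starts on F3 and keeps the same diatonic contour: F3 A3 F3 G3 A3 Bb3.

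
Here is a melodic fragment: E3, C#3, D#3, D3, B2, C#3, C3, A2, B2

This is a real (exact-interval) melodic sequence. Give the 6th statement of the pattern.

Unit = 3 notes; the statements start on E3, D3, C3, moving down a 2nd each time.
Extending down a 2nd: Bb2 → Ab2 → Gb2.
Statement 6 starts on Gb2 and keeps the same exact contour: Gb2 Eb2 F2.

Gb2 Eb2 F2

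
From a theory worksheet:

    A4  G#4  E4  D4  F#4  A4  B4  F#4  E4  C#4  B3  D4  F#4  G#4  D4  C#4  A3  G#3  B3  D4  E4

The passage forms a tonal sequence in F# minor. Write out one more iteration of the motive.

B3 A3 F#3 E3 G#3 B3 C#4

With a 7-note motive the entries are A4, F#4, D4, each down a 3rd from the previous.
Statement 4 starts on B3 and keeps the same diatonic contour: B3 A3 F#3 E3 G#3 B3 C#4.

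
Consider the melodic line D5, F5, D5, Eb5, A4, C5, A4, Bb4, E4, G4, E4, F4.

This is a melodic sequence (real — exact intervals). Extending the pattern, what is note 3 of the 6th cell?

With 4-note cells, note 3 of each statement runs D5, A4, E4.
Each moves down a 4th. Continuing: B3 → F#3 → C#3.

C#3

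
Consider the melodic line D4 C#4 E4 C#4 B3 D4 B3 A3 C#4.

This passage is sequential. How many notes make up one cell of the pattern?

9 notes total. Splitting into 3 groups of 3:
D4 C#4 E4 | C#4 B3 D4 | B3 A3 C#4
That's a consistent down a 2nd shift per cell, and no other grouping gives one.

3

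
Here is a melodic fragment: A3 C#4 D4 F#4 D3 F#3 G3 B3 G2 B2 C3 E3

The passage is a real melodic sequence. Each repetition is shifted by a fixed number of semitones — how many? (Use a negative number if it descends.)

Unit = 4 notes; the statements start on A3, D3, G2, moving down a 5th each time.
Counting half-steps from A3 to D3: -7.

-7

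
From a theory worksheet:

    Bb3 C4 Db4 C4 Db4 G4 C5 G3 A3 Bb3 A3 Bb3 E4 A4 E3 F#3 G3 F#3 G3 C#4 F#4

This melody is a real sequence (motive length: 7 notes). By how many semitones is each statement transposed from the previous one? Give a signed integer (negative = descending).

Unit = 7 notes; the statements start on Bb3, G3, E3, moving down a 3rd each time.
Counting half-steps from Bb3 to G3: -3.

-3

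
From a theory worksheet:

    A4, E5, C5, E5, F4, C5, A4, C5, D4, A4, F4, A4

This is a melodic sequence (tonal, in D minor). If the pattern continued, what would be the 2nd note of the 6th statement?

Bb3

With 4-note cells, note 2 of each statement runs E5, C5, A4.
Each moves down a 3rd. Continuing: F4 → D4 → Bb3.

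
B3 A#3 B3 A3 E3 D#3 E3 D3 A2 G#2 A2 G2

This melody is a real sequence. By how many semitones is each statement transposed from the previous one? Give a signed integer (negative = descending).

Taking 4-note groups, the heads are B3, E3, A2: the pattern moves down a 5th.
Counting half-steps from B3 to E3: -7.

-7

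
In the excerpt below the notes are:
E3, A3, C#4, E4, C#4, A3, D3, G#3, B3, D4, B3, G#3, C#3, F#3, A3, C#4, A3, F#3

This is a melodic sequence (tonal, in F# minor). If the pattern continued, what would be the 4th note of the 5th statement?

A3

The unit is 6 notes. Position-4 pitches of the 3 shown cells: E4, D4, C#4.
Each moves down a 2nd. Continuing: B3 → A3.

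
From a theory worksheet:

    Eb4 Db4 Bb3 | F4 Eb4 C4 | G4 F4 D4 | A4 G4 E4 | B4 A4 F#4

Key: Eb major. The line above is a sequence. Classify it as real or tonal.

Each cell has the same semitone pattern (-2, -3) — intervals are preserved exactly.
And Db4 lies outside Eb major, so the sequence is real rather than tonal.

real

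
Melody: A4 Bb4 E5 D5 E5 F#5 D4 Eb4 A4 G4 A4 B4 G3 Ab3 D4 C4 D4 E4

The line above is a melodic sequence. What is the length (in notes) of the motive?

6

Try groups of 6 (3 cells in 18 notes):
A4 Bb4 E5 D5 E5 F#5 | D4 Eb4 A4 G4 A4 B4 | G3 Ab3 D4 C4 D4 E4
That's a consistent down a 5th shift per cell, and no other grouping gives one.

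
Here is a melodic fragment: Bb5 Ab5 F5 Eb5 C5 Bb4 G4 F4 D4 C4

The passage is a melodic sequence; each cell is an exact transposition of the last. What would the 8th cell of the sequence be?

With a 2-note motive the entries are Bb5, F5, C5, G4, D4, each down a 4th from the previous.
Continuing the starts: A3 → E3 → B2.
Statement 8 starts on B2 and keeps the same exact contour: B2 A2.

B2 A2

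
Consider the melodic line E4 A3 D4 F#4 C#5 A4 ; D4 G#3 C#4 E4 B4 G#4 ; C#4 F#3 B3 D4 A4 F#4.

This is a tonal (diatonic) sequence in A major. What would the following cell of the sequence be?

B3 E3 A3 C#4 G#4 E4

With a 6-note motive the entries are E4, D4, C#4, each down a 2nd from the previous.
So cell 4 is B3 E3 A3 C#4 G#4 E4.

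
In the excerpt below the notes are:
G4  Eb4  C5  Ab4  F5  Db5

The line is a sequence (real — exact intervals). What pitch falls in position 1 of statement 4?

Bb5

With 2-note cells, note 1 of each statement runs G4, C5, F5.
From F5, up a 4th gives Bb5.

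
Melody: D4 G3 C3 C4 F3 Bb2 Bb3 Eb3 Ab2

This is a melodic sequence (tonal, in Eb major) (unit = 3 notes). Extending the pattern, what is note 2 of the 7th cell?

Ab2

Grouping in 3s, the 2nd note of each cell is G3, F3, Eb3.
Extending down a 2nd: D3 → C3 → Bb2 → Ab2.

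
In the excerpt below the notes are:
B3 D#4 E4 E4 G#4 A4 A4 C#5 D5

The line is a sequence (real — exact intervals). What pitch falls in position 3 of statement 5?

C6

With 3-note cells, note 3 of each statement runs E4, A4, D5.
Each moves up a 4th. Continuing: G5 → C6.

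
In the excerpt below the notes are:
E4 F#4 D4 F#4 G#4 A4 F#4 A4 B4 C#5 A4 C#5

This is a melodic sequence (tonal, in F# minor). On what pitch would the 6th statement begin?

With a 4-note motive the entries are E4, G#4, B4, each up a 3rd from the previous.
Continuing: D5 → F#5 → A5. Statement 6 starts on A5.

A5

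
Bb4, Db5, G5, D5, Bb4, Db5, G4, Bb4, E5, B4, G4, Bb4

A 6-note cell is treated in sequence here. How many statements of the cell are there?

2

12 notes in groups of 6 gives 12/6 = 2 statements.
Starts: Bb4, G4 — each down a 3rd.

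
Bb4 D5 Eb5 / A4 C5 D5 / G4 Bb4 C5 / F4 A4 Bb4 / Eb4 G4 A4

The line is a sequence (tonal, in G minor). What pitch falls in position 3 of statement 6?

G4

Grouping in 3s, the 3rd note of each cell is Eb5, D5, C5, Bb4, A4.
Each moves down a 2nd; the next is G4.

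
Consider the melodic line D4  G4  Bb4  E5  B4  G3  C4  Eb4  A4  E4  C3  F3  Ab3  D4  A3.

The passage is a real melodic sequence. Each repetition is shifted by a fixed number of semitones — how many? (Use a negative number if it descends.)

-7

Taking 5-note groups, the heads are D4, G3, C3: the pattern moves down a 5th.
Counting half-steps from D4 to G3: -7.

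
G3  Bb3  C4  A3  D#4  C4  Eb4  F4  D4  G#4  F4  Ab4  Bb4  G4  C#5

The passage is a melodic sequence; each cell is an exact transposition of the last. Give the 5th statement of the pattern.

Taking 5-note groups, the heads are G3, C4, F4: the pattern moves up a 4th.
Carrying on: Bb4 → Eb5.
From Eb5 the exact shape gives Eb5 Gb5 Ab5 F5 B5.

Eb5 Gb5 Ab5 F5 B5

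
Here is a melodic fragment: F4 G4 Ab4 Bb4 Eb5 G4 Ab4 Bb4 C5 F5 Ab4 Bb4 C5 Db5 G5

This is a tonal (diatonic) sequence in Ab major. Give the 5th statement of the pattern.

Taking 5-note groups, the heads are F4, G4, Ab4: the pattern moves up a 2nd.
Continuing the starts: Bb4 → C5.
From C5 the diatonic shape gives C5 Db5 Eb5 F5 Bb5.

C5 Db5 Eb5 F5 Bb5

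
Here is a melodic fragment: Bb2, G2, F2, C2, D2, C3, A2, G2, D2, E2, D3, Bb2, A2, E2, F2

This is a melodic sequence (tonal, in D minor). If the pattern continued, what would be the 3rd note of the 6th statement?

D3

With 5-note cells, note 3 of each statement runs F2, G2, A2.
Each moves up a 2nd. Continuing: Bb2 → C3 → D3.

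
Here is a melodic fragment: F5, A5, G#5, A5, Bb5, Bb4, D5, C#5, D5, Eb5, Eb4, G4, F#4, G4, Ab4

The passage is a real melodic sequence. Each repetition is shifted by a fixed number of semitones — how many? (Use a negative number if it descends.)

With a 5-note motive the entries are F5, Bb4, Eb4, each down a 5th from the previous.
F5 to Bb4 spans -7 semitones.

-7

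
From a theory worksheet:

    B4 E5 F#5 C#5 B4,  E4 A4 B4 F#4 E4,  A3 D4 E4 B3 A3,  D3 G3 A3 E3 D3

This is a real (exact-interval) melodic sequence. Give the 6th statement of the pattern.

C2 F2 G2 D2 C2

Taking 5-note groups, the heads are B4, E4, A3, D3: the pattern moves down a 5th.
Extending down a 5th: G2 → C2.
Statement 6 starts on C2 and keeps the same exact contour: C2 F2 G2 D2 C2.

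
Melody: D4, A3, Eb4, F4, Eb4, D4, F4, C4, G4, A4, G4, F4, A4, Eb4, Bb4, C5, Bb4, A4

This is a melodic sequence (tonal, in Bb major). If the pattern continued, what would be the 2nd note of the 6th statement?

The unit is 6 notes. Position-2 pitches of the 3 shown cells: A3, C4, Eb4.
Each moves up a 3rd. Continuing: G4 → Bb4 → D5.

D5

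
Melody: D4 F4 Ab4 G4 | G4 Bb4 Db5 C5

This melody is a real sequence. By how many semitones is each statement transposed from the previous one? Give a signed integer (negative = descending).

Unit = 4 notes; the statements start on D4, G4, moving up a 4th each time.
D4 to G4 spans +5 semitones.

5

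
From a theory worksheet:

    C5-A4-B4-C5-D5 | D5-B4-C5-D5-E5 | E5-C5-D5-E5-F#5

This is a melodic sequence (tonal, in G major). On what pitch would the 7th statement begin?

B5

Taking 5-note groups, the heads are C5, D5, E5: the pattern moves up a 2nd.
Continuing: F#5 → G5 → A5 → B5. Statement 7 starts on B5.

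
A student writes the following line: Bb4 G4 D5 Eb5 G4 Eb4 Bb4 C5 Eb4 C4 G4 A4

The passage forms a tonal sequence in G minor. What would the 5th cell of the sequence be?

The 4-note cells begin on Bb4, G4, Eb4 — each down a 3rd from the last.
Carrying on: C4 → A3.
So cell 5 is A3 F3 C4 D4.

A3 F3 C4 D4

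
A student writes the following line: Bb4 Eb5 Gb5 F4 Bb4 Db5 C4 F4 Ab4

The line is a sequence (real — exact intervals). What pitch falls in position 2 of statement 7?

With 3-note cells, note 2 of each statement runs Eb5, Bb4, F4.
Extending down a 4th: C4 → G3 → D3 → A2.

A2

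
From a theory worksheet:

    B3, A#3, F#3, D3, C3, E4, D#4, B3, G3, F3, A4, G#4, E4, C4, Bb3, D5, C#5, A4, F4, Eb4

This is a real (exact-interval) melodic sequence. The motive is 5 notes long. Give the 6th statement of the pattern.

With a 5-note motive the entries are B3, E4, A4, D5, each up a 4th from the previous.
Extending up a 4th: G5 → C6.
Statement 6 starts on C6 and keeps the same exact contour: C6 B5 G5 Eb5 Db5.

C6 B5 G5 Eb5 Db5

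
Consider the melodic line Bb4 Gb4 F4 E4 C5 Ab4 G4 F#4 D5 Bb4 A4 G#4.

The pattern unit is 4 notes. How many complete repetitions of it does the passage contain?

3

12 notes in groups of 4 gives 12/4 = 3 statements.
Starts: Bb4, C5, D5 — each up a 2nd.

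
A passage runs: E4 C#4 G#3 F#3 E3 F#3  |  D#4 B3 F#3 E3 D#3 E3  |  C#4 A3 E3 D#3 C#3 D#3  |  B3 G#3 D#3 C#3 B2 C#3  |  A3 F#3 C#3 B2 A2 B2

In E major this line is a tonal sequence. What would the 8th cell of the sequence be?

Taking 6-note groups, the heads are E4, D#4, C#4, B3, A3: the pattern moves down a 2nd.
Continuing the starts: G#3 → F#3 → E3.
Statement 8 starts on E3 and keeps the same diatonic contour: E3 C#3 G#2 F#2 E2 F#2.

E3 C#3 G#2 F#2 E2 F#2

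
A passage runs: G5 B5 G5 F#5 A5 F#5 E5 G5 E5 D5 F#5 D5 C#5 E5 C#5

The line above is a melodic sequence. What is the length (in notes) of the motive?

15 notes total. Splitting into 5 groups of 3:
G5 B5 G5 | F#5 A5 F#5 | E5 G5 E5 | D5 F#5 D5 | C#5 E5 C#5
That's a consistent down a 2nd shift per cell, and no other grouping gives one.

3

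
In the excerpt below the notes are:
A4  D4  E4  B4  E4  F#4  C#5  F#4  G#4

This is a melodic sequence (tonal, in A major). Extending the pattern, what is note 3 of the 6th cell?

C#5

Grouping in 3s, the 3rd note of each cell is E4, F#4, G#4.
Extending up a 2nd: A4 → B4 → C#5.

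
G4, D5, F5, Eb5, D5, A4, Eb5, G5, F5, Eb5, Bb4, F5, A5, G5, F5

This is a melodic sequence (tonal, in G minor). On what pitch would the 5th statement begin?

Taking 5-note groups, the heads are G4, A4, Bb4: the pattern moves up a 2nd.
Extending the heads up a 2nd: C5 → D5.

D5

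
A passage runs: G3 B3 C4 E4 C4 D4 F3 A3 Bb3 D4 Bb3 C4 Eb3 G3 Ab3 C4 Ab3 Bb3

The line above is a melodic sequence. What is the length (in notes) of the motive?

18 notes total. Splitting into 3 groups of 6:
G3 B3 C4 E4 C4 D4 | F3 A3 Bb3 D4 Bb3 C4 | Eb3 G3 Ab3 C4 Ab3 Bb3
Each cell is the previous one down a 2nd — so the unit is 6 notes.

6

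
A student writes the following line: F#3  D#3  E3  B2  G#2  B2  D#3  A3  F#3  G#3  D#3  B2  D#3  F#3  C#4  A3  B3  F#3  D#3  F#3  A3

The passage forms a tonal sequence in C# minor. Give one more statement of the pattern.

E4 C#4 D#4 A3 F#3 A3 C#4

Unit = 7 notes; the statements start on F#3, A3, C#4, moving up a 3rd each time.
From E4 the diatonic shape gives E4 C#4 D#4 A3 F#3 A3 C#4.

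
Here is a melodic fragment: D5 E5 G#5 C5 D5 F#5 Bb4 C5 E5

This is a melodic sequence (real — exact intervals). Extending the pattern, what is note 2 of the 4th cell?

Bb4

With 3-note cells, note 2 of each statement runs E5, D5, C5.
Each moves down a 2nd; the next is Bb4.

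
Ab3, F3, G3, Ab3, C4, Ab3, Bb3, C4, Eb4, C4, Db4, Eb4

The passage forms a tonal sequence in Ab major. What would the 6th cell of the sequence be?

Db5 Bb4 C5 Db5

Taking 4-note groups, the heads are Ab3, C4, Eb4: the pattern moves up a 3rd.
Extending up a 3rd: G4 → Bb4 → Db5.
So cell 6 is Db5 Bb4 C5 Db5.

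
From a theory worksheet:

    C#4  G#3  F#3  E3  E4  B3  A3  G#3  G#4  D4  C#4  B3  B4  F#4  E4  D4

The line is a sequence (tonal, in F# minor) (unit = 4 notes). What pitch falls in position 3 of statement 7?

The unit is 4 notes. Position-3 pitches of the 4 shown cells: F#3, A3, C#4, E4.
Extending up a 3rd: G#4 → B4 → D5.

D5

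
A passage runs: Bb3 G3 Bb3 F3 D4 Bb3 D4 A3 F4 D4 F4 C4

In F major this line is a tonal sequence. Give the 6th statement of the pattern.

E5 C5 E5 Bb4

Unit = 4 notes; the statements start on Bb3, D4, F4, moving up a 3rd each time.
Extending up a 3rd: A4 → C5 → E5.
From E5 the diatonic shape gives E5 C5 E5 Bb4.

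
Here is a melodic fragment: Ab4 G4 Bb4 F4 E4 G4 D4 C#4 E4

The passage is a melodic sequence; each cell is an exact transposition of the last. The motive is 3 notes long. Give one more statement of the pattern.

With a 3-note motive the entries are Ab4, F4, D4, each down a 3rd from the previous.
Statement 4 starts on B3 and keeps the same exact contour: B3 A#3 C#4.

B3 A#3 C#4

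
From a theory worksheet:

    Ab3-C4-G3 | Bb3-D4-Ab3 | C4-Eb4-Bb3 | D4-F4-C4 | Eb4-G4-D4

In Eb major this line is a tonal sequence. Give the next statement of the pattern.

F4 Ab4 Eb4

Unit = 3 notes; the statements start on Ab3, Bb3, C4, D4, Eb4, moving up a 2nd each time.
So cell 6 is F4 Ab4 Eb4.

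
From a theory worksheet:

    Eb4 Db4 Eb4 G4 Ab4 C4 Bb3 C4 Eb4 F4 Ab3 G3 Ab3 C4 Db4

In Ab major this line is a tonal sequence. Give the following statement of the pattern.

F3 Eb3 F3 Ab3 Bb3

The 5-note cells begin on Eb4, C4, Ab3 — each down a 3rd from the last.
From F3 the diatonic shape gives F3 Eb3 F3 Ab3 Bb3.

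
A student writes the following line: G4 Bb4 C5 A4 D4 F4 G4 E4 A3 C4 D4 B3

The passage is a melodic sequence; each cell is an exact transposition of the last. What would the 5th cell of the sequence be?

B2 D3 E3 C#3

Taking 4-note groups, the heads are G4, D4, A3: the pattern moves down a 4th.
Extending down a 4th: E3 → B2.
Statement 5 starts on B2 and keeps the same exact contour: B2 D3 E3 C#3.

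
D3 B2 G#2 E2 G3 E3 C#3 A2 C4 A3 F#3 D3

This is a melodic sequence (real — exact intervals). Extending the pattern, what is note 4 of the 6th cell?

Grouping in 4s, the 4th note of each cell is E2, A2, D3.
Each moves up a 4th. Continuing: G3 → C4 → F4.

F4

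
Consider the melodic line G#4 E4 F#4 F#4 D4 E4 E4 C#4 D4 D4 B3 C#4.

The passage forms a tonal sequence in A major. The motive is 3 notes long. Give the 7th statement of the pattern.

A3 F#3 G#3

Unit = 3 notes; the statements start on G#4, F#4, E4, D4, moving down a 2nd each time.
Continuing the starts: C#4 → B3 → A3.
So cell 7 is A3 F#3 G#3.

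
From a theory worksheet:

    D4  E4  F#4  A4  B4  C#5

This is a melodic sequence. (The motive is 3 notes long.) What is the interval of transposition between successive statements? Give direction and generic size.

Unit = 3 notes; the statements start on D4, A4, moving up a 5th each time.
From D4 to A4: up a 5th.

up a 5th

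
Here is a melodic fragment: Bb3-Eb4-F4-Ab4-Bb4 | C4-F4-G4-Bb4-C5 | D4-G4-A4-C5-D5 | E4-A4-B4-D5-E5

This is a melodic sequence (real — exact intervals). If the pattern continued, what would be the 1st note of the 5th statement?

F#4

With 5-note cells, note 1 of each statement runs Bb3, C4, D4, E4.
From E4, up a 2nd gives F#4.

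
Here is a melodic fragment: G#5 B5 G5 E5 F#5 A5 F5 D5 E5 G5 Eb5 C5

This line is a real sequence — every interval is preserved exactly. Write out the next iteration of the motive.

D5 F5 Db5 Bb4

The 4-note cells begin on G#5, F#5, E5 — each down a 2nd from the last.
So cell 4 is D5 F5 Db5 Bb4.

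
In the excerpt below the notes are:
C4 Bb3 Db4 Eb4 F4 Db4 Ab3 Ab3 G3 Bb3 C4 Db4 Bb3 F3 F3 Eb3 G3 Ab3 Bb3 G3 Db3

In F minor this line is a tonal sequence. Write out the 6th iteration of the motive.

Taking 7-note groups, the heads are C4, Ab3, F3: the pattern moves down a 3rd.
Carrying on: Db3 → Bb2 → G2.
From G2 the diatonic shape gives G2 F2 Ab2 Bb2 C3 Ab2 Eb2.

G2 F2 Ab2 Bb2 C3 Ab2 Eb2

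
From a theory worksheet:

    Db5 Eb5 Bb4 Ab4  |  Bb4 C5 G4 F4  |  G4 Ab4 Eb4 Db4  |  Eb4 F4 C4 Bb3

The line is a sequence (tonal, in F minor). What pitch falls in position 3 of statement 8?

Bb2

The unit is 4 notes. Position-3 pitches of the 4 shown cells: Bb4, G4, Eb4, C4.
Extending down a 3rd: Ab3 → F3 → Db3 → Bb2.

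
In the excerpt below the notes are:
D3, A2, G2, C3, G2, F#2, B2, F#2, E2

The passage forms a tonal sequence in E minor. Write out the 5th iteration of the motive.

G2 D2 C2

Unit = 3 notes; the statements start on D3, C3, B2, moving down a 2nd each time.
Carrying on: A2 → G2.
So cell 5 is G2 D2 C2.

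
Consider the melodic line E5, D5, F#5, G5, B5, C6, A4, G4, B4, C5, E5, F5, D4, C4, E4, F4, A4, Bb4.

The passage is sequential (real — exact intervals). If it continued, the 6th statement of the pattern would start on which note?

F2

Taking 6-note groups, the heads are E5, A4, D4: the pattern moves down a 5th.
Continuing: G3 → C3 → F2. Statement 6 starts on F2.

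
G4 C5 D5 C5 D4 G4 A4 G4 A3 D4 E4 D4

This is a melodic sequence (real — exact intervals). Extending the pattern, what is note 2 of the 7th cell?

F#2

The unit is 4 notes. Position-2 pitches of the 3 shown cells: C5, G4, D4.
Carrying that down a 4th forward: A3 → E3 → B2 → F#2.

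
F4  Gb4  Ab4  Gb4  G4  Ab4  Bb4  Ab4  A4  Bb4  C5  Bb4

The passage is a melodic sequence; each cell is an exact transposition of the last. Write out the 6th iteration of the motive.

With a 4-note motive the entries are F4, G4, A4, each up a 2nd from the previous.
Continuing the starts: B4 → C#5 → D#5.
Statement 6 starts on D#5 and keeps the same exact contour: D#5 E5 F#5 E5.

D#5 E5 F#5 E5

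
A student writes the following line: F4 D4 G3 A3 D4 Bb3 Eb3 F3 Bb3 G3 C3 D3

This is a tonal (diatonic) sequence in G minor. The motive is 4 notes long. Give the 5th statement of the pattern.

Eb3 C3 F2 G2

Taking 4-note groups, the heads are F4, D4, Bb3: the pattern moves down a 3rd.
Extending down a 3rd: G3 → Eb3.
From Eb3 the diatonic shape gives Eb3 C3 F2 G2.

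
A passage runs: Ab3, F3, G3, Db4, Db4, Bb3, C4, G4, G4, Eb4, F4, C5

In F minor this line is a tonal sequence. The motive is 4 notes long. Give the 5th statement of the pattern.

F5 Db5 Eb5 Bb5

With a 4-note motive the entries are Ab3, Db4, G4, each up a 4th from the previous.
Extending up a 4th: C5 → F5.
Statement 5 starts on F5 and keeps the same diatonic contour: F5 Db5 Eb5 Bb5.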